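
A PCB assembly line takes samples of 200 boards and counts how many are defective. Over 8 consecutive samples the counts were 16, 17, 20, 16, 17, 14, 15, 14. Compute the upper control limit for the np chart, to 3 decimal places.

p̄ = Σdᵢ / (k·n) = 129 / (8 × 200) = 0.08063
UCL = np̄ + 3·√(np̄(1−p̄)) = 16.1250 + 3 × √(16.1250×0.91938) = 16.1250 + 3 × 3.8503 = 27.6759

27.676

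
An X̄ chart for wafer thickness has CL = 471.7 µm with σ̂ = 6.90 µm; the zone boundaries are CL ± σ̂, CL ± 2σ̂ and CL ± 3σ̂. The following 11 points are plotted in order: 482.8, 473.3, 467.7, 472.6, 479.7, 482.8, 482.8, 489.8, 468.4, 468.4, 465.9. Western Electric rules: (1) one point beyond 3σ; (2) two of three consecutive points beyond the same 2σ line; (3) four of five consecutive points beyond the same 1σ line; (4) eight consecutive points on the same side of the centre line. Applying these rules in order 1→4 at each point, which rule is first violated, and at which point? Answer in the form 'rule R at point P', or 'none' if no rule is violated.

Zone of each point (C = within 1σ̂, B = 1σ̂–2σ̂, A = 2σ̂–3σ̂, * = beyond 3σ̂; sign = side of CL): 1:+B, 2:+C, 3:-C, 4:+C, 5:+B, 6:+B, 7:+B, 8:+A, 9:-C, 10:-C, 11:-C
Rule 3 (four of five consecutive points beyond the same 1σ limit) is satisfied at point 8.

rule 3 at point 8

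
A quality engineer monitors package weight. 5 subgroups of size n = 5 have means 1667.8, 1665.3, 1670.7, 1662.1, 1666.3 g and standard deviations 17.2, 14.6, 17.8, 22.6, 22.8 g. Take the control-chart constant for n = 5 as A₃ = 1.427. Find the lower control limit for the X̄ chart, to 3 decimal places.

X̄̄ = (1667.8 + 1665.3 + 1670.7 + 1662.1 + 1666.3) / 5 = 1666.4400
s̄ = (17.2 + 14.6 + 17.8 + 22.6 + 22.8) / 5 = 19.0000
LCL = X̄̄ − A₃·s̄ = 1666.4400 − 1.427 × 19.0000 = 1639.3270

1639.327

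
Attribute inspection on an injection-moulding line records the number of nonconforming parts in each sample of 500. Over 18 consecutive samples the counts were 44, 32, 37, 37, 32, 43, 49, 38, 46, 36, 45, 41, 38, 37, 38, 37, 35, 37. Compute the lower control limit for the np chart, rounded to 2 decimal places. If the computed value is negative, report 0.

21.01

p̄ = Σdᵢ / (k·n) = 702 / (18 × 500) = 0.07800
LCL = np̄ − 3·√(np̄(1−p̄)) = 39.0000 − 3 × 5.9965 = 21.0105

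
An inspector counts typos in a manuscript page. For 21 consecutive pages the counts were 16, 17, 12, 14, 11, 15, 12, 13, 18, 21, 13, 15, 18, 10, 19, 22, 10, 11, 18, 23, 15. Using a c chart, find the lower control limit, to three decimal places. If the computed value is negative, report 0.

3.615

c̄ = (16 + 17 + 12 + 14 + 11 + 15 + 12 + 13 + 18 + 21 + 13 + 15 + 18 + 10 + 19 + 22 + 10 + 11 + 18 + 23 + 15) / 21 = 323 / 21 = 15.3810
LCL = c̄ − 3√c̄ = 15.3810 − 3 × 3.9219 = 3.6154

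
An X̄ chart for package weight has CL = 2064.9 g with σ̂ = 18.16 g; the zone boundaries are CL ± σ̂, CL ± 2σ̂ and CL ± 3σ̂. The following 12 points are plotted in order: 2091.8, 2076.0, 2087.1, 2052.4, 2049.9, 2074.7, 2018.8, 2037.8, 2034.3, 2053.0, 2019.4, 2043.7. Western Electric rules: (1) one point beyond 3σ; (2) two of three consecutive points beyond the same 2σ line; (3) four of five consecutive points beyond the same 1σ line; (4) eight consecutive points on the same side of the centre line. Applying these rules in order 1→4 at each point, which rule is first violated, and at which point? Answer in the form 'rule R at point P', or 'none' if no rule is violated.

Zone of each point (C = within 1σ̂, B = 1σ̂–2σ̂, A = 2σ̂–3σ̂, * = beyond 3σ̂; sign = side of CL): 1:+B, 2:+C, 3:+B, 4:-C, 5:-C, 6:+C, 7:-A, 8:-B, 9:-B, 10:-C, 11:-A, 12:-B
Rule 3 (four of five consecutive points beyond the same 1σ limit) is satisfied at point 11.

rule 3 at point 11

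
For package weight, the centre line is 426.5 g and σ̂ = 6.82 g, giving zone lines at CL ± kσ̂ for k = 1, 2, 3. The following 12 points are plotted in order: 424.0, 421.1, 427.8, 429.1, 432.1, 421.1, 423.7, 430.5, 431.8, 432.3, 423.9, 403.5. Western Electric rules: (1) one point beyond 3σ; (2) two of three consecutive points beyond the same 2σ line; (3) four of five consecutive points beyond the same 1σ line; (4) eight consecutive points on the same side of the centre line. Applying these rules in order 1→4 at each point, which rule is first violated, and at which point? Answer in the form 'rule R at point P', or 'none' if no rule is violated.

rule 1 at point 12

Zone of each point (C = within 1σ̂, B = 1σ̂–2σ̂, A = 2σ̂–3σ̂, * = beyond 3σ̂; sign = side of CL): 1:-C, 2:-C, 3:+C, 4:+C, 5:+C, 6:-C, 7:-C, 8:+C, 9:+C, 10:+C, 11:-C, 12:-*
Rule 1 (one point beyond the 3σ limits) is satisfied at point 12.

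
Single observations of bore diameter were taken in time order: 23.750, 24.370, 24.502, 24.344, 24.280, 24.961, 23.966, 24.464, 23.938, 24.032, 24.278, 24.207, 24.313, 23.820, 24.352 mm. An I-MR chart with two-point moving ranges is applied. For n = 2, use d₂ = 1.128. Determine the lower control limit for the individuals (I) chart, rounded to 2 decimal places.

X̄ = (23.750 + 24.370 + 24.502 + 24.344 + 24.280 + 24.961 + 23.966 + 24.464 + 23.938 + 24.032 + 24.278 + 24.207 + 24.313 + 23.820 + 24.352) / 15 = 24.2385
Moving ranges: 0.620, 0.132, 0.158, 0.064, 0.681, 0.995, 0.498, 0.526, 0.094, 0.246, 0.071, 0.106, 0.493, 0.532; M̄R̄ = 5.2160 / 14 = 0.3726
LCL = X̄ − 3·M̄R̄/d₂ = 24.2385 − 3 × 0.3726 / 1.128 = 23.2476

23.25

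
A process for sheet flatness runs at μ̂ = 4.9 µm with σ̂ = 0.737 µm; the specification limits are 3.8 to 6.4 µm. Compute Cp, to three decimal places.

0.588

Cp = (USL − LSL) / (6σ̂) = (6.4 − 3.8) / (6 × 0.737) = 2.6000 / 4.4220 = 0.5880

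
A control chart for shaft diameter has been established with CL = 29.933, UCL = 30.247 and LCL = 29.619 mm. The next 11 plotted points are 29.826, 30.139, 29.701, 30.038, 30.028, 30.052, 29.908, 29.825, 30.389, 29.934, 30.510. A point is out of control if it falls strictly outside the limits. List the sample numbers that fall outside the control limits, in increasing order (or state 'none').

Compare each point to [29.619, 30.247]: sample 9 = 30.389 > UCL; sample 11 = 30.510 > UCL.

9, 11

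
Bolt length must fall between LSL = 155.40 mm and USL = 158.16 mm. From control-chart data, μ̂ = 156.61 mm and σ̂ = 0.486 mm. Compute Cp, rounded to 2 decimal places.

0.95

Cp = (USL − LSL) / (6σ̂) = (158.16 − 155.40) / (6 × 0.486) = 2.7600 / 2.9160 = 0.9465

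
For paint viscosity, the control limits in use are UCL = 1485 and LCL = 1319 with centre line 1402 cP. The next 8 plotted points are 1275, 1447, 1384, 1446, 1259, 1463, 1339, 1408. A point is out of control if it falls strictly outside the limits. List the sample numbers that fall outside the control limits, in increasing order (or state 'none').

Compare each point to [1319, 1485]: sample 1 = 1275 < LCL; sample 5 = 1259 < LCL.

1, 5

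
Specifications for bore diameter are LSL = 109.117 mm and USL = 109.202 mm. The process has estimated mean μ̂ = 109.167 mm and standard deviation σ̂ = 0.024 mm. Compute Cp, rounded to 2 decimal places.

Cp = (USL − LSL) / (6σ̂) = (109.202 − 109.117) / (6 × 0.024) = 0.0850 / 0.1440 = 0.5903

0.59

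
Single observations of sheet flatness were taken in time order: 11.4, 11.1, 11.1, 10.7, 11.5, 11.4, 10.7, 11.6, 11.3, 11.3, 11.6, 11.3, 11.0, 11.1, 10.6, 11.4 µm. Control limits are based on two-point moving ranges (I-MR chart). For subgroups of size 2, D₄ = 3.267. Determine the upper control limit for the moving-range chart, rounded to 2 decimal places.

Moving ranges: 0.3, 0.0, 0.4, 0.8, 0.1, 0.7, 0.9, 0.3, 0.0, 0.3, 0.3, 0.3, 0.1, 0.5, 0.8; M̄R̄ = 5.8000 / 15 = 0.3867
UCL_MR = D₄·M̄R̄ = 3.267 × 0.3867 = 1.2632

1.26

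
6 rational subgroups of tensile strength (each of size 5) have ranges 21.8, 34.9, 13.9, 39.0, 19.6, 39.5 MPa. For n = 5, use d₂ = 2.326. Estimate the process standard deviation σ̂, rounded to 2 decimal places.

12.09

R̄ = (21.8 + 34.9 + 13.9 + 39.0 + 19.6 + 39.5) / 6 = 28.1167
σ̂ = R̄ / d₂ = 28.1167 / 2.326 = 12.0880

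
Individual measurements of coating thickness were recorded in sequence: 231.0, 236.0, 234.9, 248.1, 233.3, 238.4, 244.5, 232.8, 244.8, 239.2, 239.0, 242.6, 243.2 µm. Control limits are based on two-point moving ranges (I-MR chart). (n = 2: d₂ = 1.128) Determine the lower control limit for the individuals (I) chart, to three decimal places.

221.553

X̄ = (231.0 + 236.0 + 234.9 + 248.1 + 233.3 + 238.4 + 244.5 + 232.8 + 244.8 + 239.2 + 239.0 + 242.6 + 243.2) / 13 = 239.0615
Moving ranges: 5.0, 1.1, 13.2, 14.8, 5.1, 6.1, 11.7, 12.0, 5.6, 0.2, 3.6, 0.6; M̄R̄ = 79.0000 / 12 = 6.5833
LCL = X̄ − 3·M̄R̄/d₂ = 239.0615 − 3 × 6.5833 / 1.128 = 221.5527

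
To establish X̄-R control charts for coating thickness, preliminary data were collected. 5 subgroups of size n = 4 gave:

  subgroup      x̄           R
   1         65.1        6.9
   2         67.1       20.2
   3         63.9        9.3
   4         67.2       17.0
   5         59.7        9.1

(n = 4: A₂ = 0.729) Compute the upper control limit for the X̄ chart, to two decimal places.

73.71

X̄̄ = (65.1 + 67.1 + 63.9 + 67.2 + 59.7) / 5 = 323.0000 / 5 = 64.6000
R̄ = (6.9 + 20.2 + 9.3 + 17.0 + 9.1) / 5 = 62.5000 / 5 = 12.5000
UCL = X̄̄ + A₂·R̄ = 64.6000 + 0.729 × 12.5000 = 73.7125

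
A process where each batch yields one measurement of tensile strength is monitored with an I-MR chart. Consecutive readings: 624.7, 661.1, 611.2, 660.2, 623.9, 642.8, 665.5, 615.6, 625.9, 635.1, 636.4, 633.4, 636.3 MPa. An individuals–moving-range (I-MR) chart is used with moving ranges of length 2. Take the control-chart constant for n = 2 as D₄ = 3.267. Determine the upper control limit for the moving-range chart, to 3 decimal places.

Moving ranges: 36.4, 49.9, 49.0, 36.3, 18.9, 22.7, 49.9, 10.3, 9.2, 1.3, 3.0, 2.9; M̄R̄ = 289.8000 / 12 = 24.1500
UCL_MR = D₄·M̄R̄ = 3.267 × 24.1500 = 78.8980

78.898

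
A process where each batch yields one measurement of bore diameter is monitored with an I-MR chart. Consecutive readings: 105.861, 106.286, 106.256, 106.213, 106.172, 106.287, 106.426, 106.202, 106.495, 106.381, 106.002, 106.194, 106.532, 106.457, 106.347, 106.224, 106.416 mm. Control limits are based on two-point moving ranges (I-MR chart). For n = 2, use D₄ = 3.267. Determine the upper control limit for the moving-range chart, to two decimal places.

Moving ranges: 0.425, 0.030, 0.043, 0.041, 0.115, 0.139, 0.224, 0.293, 0.114, 0.379, 0.192, 0.338, 0.075, 0.110, 0.123, 0.192; M̄R̄ = 2.8330 / 16 = 0.1771
UCL_MR = D₄·M̄R̄ = 3.267 × 0.1771 = 0.5785

0.58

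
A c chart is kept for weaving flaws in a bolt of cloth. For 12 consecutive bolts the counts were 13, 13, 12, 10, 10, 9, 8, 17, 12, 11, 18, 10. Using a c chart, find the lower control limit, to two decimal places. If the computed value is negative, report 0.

c̄ = (13 + 13 + 12 + 10 + 10 + 9 + 8 + 17 + 12 + 11 + 18 + 10) / 12 = 143 / 12 = 11.9167
LCL = c̄ − 3√c̄ = 11.9167 − 3 × 3.4521 = 1.5605

1.56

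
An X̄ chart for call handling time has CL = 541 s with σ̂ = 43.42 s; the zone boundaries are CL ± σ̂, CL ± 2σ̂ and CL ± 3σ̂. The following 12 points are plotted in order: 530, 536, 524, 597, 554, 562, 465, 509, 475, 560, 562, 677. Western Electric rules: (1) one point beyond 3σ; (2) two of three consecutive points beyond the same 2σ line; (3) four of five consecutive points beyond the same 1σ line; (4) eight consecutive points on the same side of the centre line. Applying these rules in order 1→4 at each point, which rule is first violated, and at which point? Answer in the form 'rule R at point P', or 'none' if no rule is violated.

Zone of each point (C = within 1σ̂, B = 1σ̂–2σ̂, A = 2σ̂–3σ̂, * = beyond 3σ̂; sign = side of CL): 1:-C, 2:-C, 3:-C, 4:+B, 5:+C, 6:+C, 7:-B, 8:-C, 9:-B, 10:+C, 11:+C, 12:+*
Rule 1 (one point beyond the 3σ limits) is satisfied at point 12.

rule 1 at point 12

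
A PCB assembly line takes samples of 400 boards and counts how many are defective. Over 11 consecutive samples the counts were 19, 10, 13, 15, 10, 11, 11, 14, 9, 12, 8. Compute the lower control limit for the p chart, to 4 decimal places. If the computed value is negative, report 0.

p̄ = Σdᵢ / (k·n) = 132 / (11 × 400) = 0.03000
LCL = p̄ − 3·√(p̄(1−p̄)/n) = 0.03000 − 3 × 0.00853 = 0.00441

0.0044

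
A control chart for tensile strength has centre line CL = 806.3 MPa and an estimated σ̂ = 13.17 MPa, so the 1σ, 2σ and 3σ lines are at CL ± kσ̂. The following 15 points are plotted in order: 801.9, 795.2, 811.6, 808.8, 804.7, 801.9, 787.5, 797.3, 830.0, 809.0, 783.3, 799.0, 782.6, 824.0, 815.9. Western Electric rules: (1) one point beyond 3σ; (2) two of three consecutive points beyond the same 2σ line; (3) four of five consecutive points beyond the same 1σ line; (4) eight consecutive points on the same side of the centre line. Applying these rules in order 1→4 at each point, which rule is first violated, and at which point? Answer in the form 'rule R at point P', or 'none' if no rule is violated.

none

Zone of each point (C = within 1σ̂, B = 1σ̂–2σ̂, A = 2σ̂–3σ̂, * = beyond 3σ̂; sign = side of CL): 1:-C, 2:-C, 3:+C, 4:+C, 5:-C, 6:-C, 7:-B, 8:-C, 9:+B, 10:+C, 11:-B, 12:-C, 13:-B, 14:+B, 15:+C
No rule fires across all 15 points.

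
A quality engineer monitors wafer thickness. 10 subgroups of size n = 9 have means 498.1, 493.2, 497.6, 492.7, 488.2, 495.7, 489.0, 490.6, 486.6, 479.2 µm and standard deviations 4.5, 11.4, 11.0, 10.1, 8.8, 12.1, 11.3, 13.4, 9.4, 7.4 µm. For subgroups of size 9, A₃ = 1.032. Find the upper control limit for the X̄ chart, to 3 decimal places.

501.348

X̄̄ = (498.1 + 493.2 + 497.6 + 492.7 + 488.2 + 495.7 + 489.0 + 490.6 + 486.6 + 479.2) / 10 = 491.0900
s̄ = (4.5 + 11.4 + 11.0 + 10.1 + 8.8 + 12.1 + 11.3 + 13.4 + 9.4 + 7.4) / 10 = 9.9400
UCL = X̄̄ + A₃·s̄ = 491.0900 + 1.032 × 9.9400 = 501.3481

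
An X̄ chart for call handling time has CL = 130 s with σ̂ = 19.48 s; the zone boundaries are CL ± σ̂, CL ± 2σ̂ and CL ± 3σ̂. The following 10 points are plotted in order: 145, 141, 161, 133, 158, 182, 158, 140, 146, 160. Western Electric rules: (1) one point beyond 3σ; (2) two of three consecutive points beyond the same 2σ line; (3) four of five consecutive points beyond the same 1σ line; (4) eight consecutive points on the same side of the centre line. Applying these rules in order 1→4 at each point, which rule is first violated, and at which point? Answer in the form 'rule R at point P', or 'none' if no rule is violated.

Zone of each point (C = within 1σ̂, B = 1σ̂–2σ̂, A = 2σ̂–3σ̂, * = beyond 3σ̂; sign = side of CL): 1:+C, 2:+C, 3:+B, 4:+C, 5:+B, 6:+A, 7:+B, 8:+C, 9:+C, 10:+B
Rule 3 (four of five consecutive points beyond the same 1σ limit) is satisfied at point 7.

rule 3 at point 7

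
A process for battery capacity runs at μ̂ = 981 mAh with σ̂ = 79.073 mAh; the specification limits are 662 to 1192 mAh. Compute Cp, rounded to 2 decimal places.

Cp = (USL − LSL) / (6σ̂) = (1192 − 662) / (6 × 79.073) = 530.0000 / 474.4380 = 1.1171

1.12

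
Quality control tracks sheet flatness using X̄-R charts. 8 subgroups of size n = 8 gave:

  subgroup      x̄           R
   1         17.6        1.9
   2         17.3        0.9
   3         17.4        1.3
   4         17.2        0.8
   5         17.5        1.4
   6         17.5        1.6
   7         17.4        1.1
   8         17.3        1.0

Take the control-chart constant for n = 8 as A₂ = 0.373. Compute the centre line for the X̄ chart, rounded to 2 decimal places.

17.40

X̄̄ = (17.6 + 17.3 + 17.4 + 17.2 + 17.5 + 17.5 + 17.4 + 17.3) / 8 = 139.2000 / 8 = 17.4000
CL = X̄̄ = 17.4000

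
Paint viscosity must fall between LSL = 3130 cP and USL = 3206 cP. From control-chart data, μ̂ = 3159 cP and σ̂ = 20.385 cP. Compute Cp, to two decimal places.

Cp = (USL − LSL) / (6σ̂) = (3206 − 3130) / (6 × 20.385) = 76.0000 / 122.3100 = 0.6214

0.62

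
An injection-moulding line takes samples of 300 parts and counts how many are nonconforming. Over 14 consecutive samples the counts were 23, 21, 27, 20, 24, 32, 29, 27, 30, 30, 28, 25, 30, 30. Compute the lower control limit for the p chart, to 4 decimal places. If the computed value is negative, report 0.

p̄ = Σdᵢ / (k·n) = 376 / (14 × 300) = 0.08952
LCL = p̄ − 3·√(p̄(1−p̄)/n) = 0.08952 − 3 × 0.01648 = 0.04007

0.0401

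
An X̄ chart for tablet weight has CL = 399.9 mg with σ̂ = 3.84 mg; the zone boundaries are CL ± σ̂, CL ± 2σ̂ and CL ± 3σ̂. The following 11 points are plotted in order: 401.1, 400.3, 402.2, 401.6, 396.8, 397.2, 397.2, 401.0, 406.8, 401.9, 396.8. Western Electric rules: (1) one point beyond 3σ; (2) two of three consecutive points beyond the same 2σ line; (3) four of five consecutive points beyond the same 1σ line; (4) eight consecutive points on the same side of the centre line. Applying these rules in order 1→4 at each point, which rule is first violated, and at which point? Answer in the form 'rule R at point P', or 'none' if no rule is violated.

none

Zone of each point (C = within 1σ̂, B = 1σ̂–2σ̂, A = 2σ̂–3σ̂, * = beyond 3σ̂; sign = side of CL): 1:+C, 2:+C, 3:+C, 4:+C, 5:-C, 6:-C, 7:-C, 8:+C, 9:+B, 10:+C, 11:-C
No rule fires across all 11 points.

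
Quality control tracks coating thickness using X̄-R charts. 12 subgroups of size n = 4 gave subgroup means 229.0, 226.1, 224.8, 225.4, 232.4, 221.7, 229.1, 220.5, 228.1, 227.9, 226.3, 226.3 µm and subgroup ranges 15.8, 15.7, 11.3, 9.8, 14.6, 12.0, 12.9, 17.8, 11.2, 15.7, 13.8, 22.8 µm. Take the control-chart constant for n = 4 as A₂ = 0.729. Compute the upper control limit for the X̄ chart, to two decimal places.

X̄̄ = (229.0 + 226.1 + 224.8 + 225.4 + 232.4 + 221.7 + 229.1 + 220.5 + 228.1 + 227.9 + 226.3 + 226.3) / 12 = 2717.6000 / 12 = 226.4667
R̄ = (15.8 + 15.7 + 11.3 + 9.8 + 14.6 + 12.0 + 12.9 + 17.8 + 11.2 + 15.7 + 13.8 + 22.8) / 12 = 173.4000 / 12 = 14.4500
UCL = X̄̄ + A₂·R̄ = 226.4667 + 0.729 × 14.4500 = 237.0007

237.00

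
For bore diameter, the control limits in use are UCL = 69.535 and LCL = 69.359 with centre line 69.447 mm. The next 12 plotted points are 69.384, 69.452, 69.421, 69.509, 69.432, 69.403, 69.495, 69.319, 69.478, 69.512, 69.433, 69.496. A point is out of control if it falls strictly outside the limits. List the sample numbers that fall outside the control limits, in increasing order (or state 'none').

Compare each point to [69.359, 69.535]: sample 8 = 69.319 < LCL.

8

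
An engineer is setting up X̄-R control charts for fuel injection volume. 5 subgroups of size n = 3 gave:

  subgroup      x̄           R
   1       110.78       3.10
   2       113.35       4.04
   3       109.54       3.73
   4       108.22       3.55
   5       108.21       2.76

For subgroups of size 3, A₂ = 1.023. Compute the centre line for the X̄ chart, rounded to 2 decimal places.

X̄̄ = (110.78 + 113.35 + 109.54 + 108.22 + 108.21) / 5 = 550.1000 / 5 = 110.0200
CL = X̄̄ = 110.0200

110.02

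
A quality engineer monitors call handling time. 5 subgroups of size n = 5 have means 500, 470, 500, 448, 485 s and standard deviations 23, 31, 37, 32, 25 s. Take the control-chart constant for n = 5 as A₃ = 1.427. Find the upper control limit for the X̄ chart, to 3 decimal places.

X̄̄ = (500 + 470 + 500 + 448 + 485) / 5 = 480.6000
s̄ = (23 + 31 + 37 + 32 + 25) / 5 = 29.6000
UCL = X̄̄ + A₃·s̄ = 480.6000 + 1.427 × 29.6000 = 522.8392

522.839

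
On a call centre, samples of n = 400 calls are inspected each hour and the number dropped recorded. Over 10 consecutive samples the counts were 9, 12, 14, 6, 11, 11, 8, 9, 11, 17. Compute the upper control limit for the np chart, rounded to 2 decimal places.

p̄ = Σdᵢ / (k·n) = 108 / (10 × 400) = 0.02700
UCL = np̄ + 3·√(np̄(1−p̄)) = 10.8000 + 3 × √(10.8000×0.97300) = 10.8000 + 3 × 3.2417 = 20.5250

20.52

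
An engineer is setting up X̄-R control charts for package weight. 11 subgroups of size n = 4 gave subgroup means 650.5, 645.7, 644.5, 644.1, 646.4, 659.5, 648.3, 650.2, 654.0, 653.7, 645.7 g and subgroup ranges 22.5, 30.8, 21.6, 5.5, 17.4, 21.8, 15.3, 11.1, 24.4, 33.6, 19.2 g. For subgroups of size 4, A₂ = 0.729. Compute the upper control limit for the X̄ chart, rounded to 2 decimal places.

X̄̄ = (650.5 + 645.7 + 644.5 + 644.1 + 646.4 + 659.5 + 648.3 + 650.2 + 654.0 + 653.7 + 645.7) / 11 = 7142.6000 / 11 = 649.3273
R̄ = (22.5 + 30.8 + 21.6 + 5.5 + 17.4 + 21.8 + 15.3 + 11.1 + 24.4 + 33.6 + 19.2) / 11 = 223.2000 / 11 = 20.2909
UCL = X̄̄ + A₂·R̄ = 649.3273 + 0.729 × 20.2909 = 664.1193

664.12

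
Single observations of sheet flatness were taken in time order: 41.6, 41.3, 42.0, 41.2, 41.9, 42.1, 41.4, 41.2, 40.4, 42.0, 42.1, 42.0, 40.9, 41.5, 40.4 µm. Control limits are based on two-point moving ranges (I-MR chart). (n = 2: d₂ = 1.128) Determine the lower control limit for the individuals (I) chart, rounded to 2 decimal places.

39.76

X̄ = (41.6 + 41.3 + 42.0 + 41.2 + 41.9 + 42.1 + 41.4 + 41.2 + 40.4 + 42.0 + 42.1 + 42.0 + 40.9 + 41.5 + 40.4) / 15 = 41.4667
Moving ranges: 0.3, 0.7, 0.8, 0.7, 0.2, 0.7, 0.2, 0.8, 1.6, 0.1, 0.1, 1.1, 0.6, 1.1; M̄R̄ = 9.0000 / 14 = 0.6429
LCL = X̄ − 3·M̄R̄/d₂ = 41.4667 − 3 × 0.6429 / 1.128 = 39.7569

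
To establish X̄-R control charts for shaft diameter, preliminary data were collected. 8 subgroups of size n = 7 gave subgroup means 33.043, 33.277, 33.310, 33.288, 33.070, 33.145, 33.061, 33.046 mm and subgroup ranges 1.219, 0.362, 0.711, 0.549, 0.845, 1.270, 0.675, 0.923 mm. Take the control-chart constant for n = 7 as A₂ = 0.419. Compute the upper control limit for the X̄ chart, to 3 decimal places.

33.498

X̄̄ = (33.043 + 33.277 + 33.310 + 33.288 + 33.070 + 33.145 + 33.061 + 33.046) / 8 = 265.2400 / 8 = 33.1550
R̄ = (1.219 + 0.362 + 0.711 + 0.549 + 0.845 + 1.270 + 0.675 + 0.923) / 8 = 6.5540 / 8 = 0.8193
UCL = X̄̄ + A₂·R̄ = 33.1550 + 0.419 × 0.8193 = 33.4983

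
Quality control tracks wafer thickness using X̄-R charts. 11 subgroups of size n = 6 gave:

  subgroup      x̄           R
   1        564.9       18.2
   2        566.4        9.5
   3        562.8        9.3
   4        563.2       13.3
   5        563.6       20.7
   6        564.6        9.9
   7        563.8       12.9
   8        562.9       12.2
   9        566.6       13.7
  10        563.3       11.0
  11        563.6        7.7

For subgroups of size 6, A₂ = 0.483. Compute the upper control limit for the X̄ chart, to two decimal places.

570.23

X̄̄ = (564.9 + 566.4 + 562.8 + 563.2 + 563.6 + 564.6 + 563.8 + 562.9 + 566.6 + 563.3 + 563.6) / 11 = 6205.7000 / 11 = 564.1545
R̄ = (18.2 + 9.5 + 9.3 + 13.3 + 20.7 + 9.9 + 12.9 + 12.2 + 13.7 + 11.0 + 7.7) / 11 = 138.4000 / 11 = 12.5818
UCL = X̄̄ + A₂·R̄ = 564.1545 + 0.483 × 12.5818 = 570.2316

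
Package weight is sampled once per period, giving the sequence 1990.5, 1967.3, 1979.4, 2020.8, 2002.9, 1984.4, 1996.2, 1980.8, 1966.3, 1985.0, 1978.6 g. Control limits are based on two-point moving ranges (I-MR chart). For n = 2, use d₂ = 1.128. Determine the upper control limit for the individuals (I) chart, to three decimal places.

X̄ = (1990.5 + 1967.3 + 1979.4 + 2020.8 + 2002.9 + 1984.4 + 1996.2 + 1980.8 + 1966.3 + 1985.0 + 1978.6) / 11 = 1986.5636
Moving ranges: 23.2, 12.1, 41.4, 17.9, 18.5, 11.8, 15.4, 14.5, 18.7, 6.4; M̄R̄ = 179.9000 / 10 = 17.9900
UCL = X̄ + 3·M̄R̄/d₂ = 1986.5636 + 3 × 17.9900 / 1.128 = 2034.4094

2034.409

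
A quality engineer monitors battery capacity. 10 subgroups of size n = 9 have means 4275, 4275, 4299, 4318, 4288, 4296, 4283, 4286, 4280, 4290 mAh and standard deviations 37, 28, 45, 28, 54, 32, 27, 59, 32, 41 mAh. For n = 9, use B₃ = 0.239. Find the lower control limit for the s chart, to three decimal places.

9.154

s̄ = (37 + 28 + 45 + 28 + 54 + 32 + 27 + 59 + 32 + 41) / 10 = 38.3000
LCL_s = B₃·s̄ = 0.239 × 38.3000 = 9.1537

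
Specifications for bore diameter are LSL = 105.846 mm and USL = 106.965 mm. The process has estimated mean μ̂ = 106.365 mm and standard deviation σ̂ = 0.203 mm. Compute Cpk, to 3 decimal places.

Cpu = (USL − μ̂) / (3σ̂) = (106.965 − 106.365) / (3 × 0.203) = 0.9852; Cpl = (μ̂ − LSL) / (3σ̂) = (106.365 − 105.846) / (3 × 0.203) = 0.8522; Cpk = min(Cpu, Cpl) = 0.8522

0.852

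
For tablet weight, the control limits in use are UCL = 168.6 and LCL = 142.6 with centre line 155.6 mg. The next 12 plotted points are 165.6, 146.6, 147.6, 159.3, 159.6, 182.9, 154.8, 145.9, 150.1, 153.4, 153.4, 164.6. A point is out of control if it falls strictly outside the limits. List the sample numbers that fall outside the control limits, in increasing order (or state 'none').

Compare each point to [142.6, 168.6]: sample 6 = 182.9 > UCL.

6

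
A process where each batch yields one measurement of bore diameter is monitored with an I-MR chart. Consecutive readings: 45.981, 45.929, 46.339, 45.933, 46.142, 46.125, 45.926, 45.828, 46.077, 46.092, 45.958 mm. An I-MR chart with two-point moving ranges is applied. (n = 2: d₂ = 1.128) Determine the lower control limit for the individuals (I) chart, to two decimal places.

45.55

X̄ = (45.981 + 45.929 + 46.339 + 45.933 + 46.142 + 46.125 + 45.926 + 45.828 + 46.077 + 46.092 + 45.958) / 11 = 46.0300
Moving ranges: 0.052, 0.410, 0.406, 0.209, 0.017, 0.199, 0.098, 0.249, 0.015, 0.134; M̄R̄ = 1.7890 / 10 = 0.1789
LCL = X̄ − 3·M̄R̄/d₂ = 46.0300 − 3 × 0.1789 / 1.128 = 45.5542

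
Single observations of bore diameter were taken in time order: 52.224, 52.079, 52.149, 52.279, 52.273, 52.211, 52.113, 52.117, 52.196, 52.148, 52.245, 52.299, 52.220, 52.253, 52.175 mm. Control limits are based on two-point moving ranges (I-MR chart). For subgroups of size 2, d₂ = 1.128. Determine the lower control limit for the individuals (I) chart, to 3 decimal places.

52.012

X̄ = (52.224 + 52.079 + 52.149 + 52.279 + 52.273 + 52.211 + 52.113 + 52.117 + 52.196 + 52.148 + 52.245 + 52.299 + 52.220 + 52.253 + 52.175) / 15 = 52.1987
Moving ranges: 0.145, 0.070, 0.130, 0.006, 0.062, 0.098, 0.004, 0.079, 0.048, 0.097, 0.054, 0.079, 0.033, 0.078; M̄R̄ = 0.9830 / 14 = 0.0702
LCL = X̄ − 3·M̄R̄/d₂ = 52.1987 − 3 × 0.0702 / 1.128 = 52.0120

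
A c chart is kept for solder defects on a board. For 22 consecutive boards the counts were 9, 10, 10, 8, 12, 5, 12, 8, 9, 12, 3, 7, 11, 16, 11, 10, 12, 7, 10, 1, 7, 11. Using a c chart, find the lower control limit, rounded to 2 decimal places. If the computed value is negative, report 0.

0.07

c̄ = (9 + 10 + 10 + 8 + 12 + 5 + 12 + 8 + 9 + 12 + 3 + 7 + 11 + 16 + 11 + 10 + 12 + 7 + 10 + 1 + 7 + 11) / 22 = 201 / 22 = 9.1364
LCL = c̄ − 3√c̄ = 9.1364 − 3 × 3.0226 = 0.0684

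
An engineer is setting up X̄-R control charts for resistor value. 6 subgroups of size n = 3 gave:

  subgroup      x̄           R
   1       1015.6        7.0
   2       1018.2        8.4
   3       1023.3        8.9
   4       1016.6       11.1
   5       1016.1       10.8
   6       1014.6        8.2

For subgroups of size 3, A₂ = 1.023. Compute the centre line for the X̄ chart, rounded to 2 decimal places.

X̄̄ = (1015.6 + 1018.2 + 1023.3 + 1016.6 + 1016.1 + 1014.6) / 6 = 6104.4000 / 6 = 1017.4000
CL = X̄̄ = 1017.4000

1017.40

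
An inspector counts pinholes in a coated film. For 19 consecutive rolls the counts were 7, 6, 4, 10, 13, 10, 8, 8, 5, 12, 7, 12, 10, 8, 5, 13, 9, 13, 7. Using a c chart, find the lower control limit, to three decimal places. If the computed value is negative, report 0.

0.000

c̄ = (7 + 6 + 4 + 10 + 13 + 10 + 8 + 8 + 5 + 12 + 7 + 12 + 10 + 8 + 5 + 13 + 9 + 13 + 7) / 19 = 167 / 19 = 8.7895
LCL = c̄ − 3√c̄ = 8.7895 − 3 × 2.9647 = -0.1046 → 0 (cannot be negative)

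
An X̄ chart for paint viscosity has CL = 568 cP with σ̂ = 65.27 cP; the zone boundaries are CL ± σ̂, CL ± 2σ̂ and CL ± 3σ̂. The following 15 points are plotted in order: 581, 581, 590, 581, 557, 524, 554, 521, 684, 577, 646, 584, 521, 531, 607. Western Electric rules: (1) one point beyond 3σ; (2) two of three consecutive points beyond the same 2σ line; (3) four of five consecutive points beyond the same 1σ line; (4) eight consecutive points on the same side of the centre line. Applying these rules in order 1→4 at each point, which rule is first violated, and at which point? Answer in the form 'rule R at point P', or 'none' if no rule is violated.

none

Zone of each point (C = within 1σ̂, B = 1σ̂–2σ̂, A = 2σ̂–3σ̂, * = beyond 3σ̂; sign = side of CL): 1:+C, 2:+C, 3:+C, 4:+C, 5:-C, 6:-C, 7:-C, 8:-C, 9:+B, 10:+C, 11:+B, 12:+C, 13:-C, 14:-C, 15:+C
No rule fires across all 15 points.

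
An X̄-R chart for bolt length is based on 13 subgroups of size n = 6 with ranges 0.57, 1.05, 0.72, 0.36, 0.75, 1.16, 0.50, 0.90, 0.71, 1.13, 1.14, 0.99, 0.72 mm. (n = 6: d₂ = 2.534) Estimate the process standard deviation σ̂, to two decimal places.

R̄ = (0.57 + 1.05 + 0.72 + 0.36 + 0.75 + 1.16 + 0.50 + 0.90 + 0.71 + 1.13 + 1.14 + 0.99 + 0.72) / 13 = 0.8231
σ̂ = R̄ / d₂ = 0.8231 / 2.534 = 0.3248

0.32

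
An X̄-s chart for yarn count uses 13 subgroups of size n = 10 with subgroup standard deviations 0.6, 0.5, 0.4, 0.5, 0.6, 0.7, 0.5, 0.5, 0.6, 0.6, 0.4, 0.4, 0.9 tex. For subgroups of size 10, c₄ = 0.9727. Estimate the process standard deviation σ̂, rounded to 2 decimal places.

0.57

s̄ = (0.6 + 0.5 + 0.4 + 0.5 + 0.6 + 0.7 + 0.5 + 0.5 + 0.6 + 0.6 + 0.4 + 0.4 + 0.9) / 13 = 0.5538
σ̂ = s̄ / c₄ = 0.5538 / 0.9727 = 0.5694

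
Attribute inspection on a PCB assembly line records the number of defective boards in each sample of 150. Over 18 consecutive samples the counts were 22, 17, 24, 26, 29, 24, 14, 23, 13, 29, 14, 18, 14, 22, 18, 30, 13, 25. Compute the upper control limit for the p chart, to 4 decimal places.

p̄ = Σdᵢ / (k·n) = 375 / (18 × 150) = 0.13889
UCL = p̄ + 3·√(p̄(1−p̄)/n) = 0.13889 + 3 × √(0.13889×0.86111/150) = 0.13889 + 3 × 0.02824 = 0.22360

0.2236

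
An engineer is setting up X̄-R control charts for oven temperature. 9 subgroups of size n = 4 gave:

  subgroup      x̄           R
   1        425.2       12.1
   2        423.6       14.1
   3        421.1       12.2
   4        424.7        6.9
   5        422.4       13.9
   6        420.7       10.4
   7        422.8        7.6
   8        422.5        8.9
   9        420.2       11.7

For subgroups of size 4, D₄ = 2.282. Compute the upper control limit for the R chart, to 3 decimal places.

R̄ = (12.1 + 14.1 + 12.2 + 6.9 + 13.9 + 10.4 + 7.6 + 8.9 + 11.7) / 9 = 97.8000 / 9 = 10.8667
UCL_R = D₄·R̄ = 2.282 × 10.8667 = 24.7977

24.798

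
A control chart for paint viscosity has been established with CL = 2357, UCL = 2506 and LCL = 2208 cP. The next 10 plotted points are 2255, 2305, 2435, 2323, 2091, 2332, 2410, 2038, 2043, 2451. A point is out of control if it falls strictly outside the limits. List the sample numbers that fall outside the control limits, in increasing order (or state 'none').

5, 8, 9

Compare each point to [2208, 2506]: sample 5 = 2091 < LCL; sample 8 = 2038 < LCL; sample 9 = 2043 < LCL.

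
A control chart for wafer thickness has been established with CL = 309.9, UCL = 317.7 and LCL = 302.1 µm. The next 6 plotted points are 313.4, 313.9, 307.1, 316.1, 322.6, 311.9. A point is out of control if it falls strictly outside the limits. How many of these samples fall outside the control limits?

1

Compare each point to [302.1, 317.7]: sample 5 = 322.6 > UCL.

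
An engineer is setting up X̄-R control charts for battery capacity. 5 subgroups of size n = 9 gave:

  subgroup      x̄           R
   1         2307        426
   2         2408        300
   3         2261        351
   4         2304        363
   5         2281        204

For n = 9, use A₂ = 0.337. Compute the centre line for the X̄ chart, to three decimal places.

2312.200

X̄̄ = (2307 + 2408 + 2261 + 2304 + 2281) / 5 = 11561.0000 / 5 = 2312.2000
CL = X̄̄ = 2312.2000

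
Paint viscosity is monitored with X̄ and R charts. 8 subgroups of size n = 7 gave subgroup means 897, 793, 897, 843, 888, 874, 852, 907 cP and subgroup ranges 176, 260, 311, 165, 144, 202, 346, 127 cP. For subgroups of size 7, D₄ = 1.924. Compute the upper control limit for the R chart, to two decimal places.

R̄ = (176 + 260 + 311 + 165 + 144 + 202 + 346 + 127) / 8 = 1731.0000 / 8 = 216.3750
UCL_R = D₄·R̄ = 1.924 × 216.3750 = 416.3055

416.31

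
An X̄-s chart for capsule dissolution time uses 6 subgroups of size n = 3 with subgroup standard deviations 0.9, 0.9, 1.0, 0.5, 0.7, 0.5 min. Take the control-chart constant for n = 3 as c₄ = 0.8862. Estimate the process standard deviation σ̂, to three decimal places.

s̄ = (0.9 + 0.9 + 1.0 + 0.5 + 0.7 + 0.5) / 6 = 0.7500
σ̂ = s̄ / c₄ = 0.7500 / 0.8862 = 0.8463

0.846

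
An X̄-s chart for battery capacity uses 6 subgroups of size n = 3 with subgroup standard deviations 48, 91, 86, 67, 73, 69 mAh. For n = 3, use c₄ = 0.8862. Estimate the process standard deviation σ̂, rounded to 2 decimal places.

81.62

s̄ = (48 + 91 + 86 + 67 + 73 + 69) / 6 = 72.3333
σ̂ = s̄ / c₄ = 72.3333 / 0.8862 = 81.6219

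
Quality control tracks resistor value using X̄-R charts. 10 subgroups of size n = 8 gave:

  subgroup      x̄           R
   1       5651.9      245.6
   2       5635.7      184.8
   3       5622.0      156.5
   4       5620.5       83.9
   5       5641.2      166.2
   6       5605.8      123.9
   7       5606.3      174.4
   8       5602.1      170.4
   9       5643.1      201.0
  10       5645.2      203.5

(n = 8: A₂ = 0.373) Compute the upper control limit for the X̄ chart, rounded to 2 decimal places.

5691.17

X̄̄ = (5651.9 + 5635.7 + 5622.0 + 5620.5 + 5641.2 + 5605.8 + 5606.3 + 5602.1 + 5643.1 + 5645.2) / 10 = 56273.8000 / 10 = 5627.3800
R̄ = (245.6 + 184.8 + 156.5 + 83.9 + 166.2 + 123.9 + 174.4 + 170.4 + 201.0 + 203.5) / 10 = 1710.2000 / 10 = 171.0200
UCL = X̄̄ + A₂·R̄ = 5627.3800 + 0.373 × 171.0200 = 5691.1705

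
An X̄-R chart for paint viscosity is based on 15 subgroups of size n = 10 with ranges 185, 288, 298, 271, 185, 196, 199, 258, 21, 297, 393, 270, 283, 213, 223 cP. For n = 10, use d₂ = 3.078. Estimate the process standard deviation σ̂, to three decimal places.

77.540

R̄ = (185 + 288 + 298 + 271 + 185 + 196 + 199 + 258 + 21 + 297 + 393 + 270 + 283 + 213 + 223) / 15 = 238.6667
σ̂ = R̄ / d₂ = 238.6667 / 3.078 = 77.5395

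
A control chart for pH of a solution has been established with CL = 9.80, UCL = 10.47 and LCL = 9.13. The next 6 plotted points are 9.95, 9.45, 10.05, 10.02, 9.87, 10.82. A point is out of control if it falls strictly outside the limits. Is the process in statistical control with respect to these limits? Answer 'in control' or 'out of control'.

Compare each point to [9.13, 10.47]: sample 6 = 10.82 > UCL.

out of control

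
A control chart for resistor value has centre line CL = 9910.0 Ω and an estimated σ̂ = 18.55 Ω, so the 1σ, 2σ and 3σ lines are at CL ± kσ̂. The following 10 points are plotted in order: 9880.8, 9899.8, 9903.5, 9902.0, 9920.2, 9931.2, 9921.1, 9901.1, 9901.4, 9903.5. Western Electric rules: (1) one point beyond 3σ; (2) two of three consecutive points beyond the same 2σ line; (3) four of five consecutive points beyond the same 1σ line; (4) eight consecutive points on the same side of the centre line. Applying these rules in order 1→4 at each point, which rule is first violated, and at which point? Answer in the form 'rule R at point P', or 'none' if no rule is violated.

none

Zone of each point (C = within 1σ̂, B = 1σ̂–2σ̂, A = 2σ̂–3σ̂, * = beyond 3σ̂; sign = side of CL): 1:-B, 2:-C, 3:-C, 4:-C, 5:+C, 6:+B, 7:+C, 8:-C, 9:-C, 10:-C
No rule fires across all 10 points.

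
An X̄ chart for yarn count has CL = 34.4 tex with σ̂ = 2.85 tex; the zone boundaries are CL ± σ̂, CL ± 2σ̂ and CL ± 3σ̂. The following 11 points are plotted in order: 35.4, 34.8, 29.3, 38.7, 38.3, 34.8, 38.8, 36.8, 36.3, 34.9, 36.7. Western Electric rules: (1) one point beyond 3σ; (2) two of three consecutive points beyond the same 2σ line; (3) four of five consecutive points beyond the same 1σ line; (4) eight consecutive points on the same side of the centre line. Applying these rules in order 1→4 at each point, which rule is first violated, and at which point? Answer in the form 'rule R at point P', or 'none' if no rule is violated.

rule 4 at point 11

Zone of each point (C = within 1σ̂, B = 1σ̂–2σ̂, A = 2σ̂–3σ̂, * = beyond 3σ̂; sign = side of CL): 1:+C, 2:+C, 3:-B, 4:+B, 5:+B, 6:+C, 7:+B, 8:+C, 9:+C, 10:+C, 11:+C
Rule 4 (eight consecutive points on the same side of the centre line) is satisfied at point 11.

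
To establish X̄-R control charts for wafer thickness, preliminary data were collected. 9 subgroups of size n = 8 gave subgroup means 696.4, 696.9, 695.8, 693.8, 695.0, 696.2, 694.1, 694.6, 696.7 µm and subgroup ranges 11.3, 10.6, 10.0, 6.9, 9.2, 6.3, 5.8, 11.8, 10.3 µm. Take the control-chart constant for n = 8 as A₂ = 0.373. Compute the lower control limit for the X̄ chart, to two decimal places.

X̄̄ = (696.4 + 696.9 + 695.8 + 693.8 + 695.0 + 696.2 + 694.1 + 694.6 + 696.7) / 9 = 6259.5000 / 9 = 695.5000
R̄ = (11.3 + 10.6 + 10.0 + 6.9 + 9.2 + 6.3 + 5.8 + 11.8 + 10.3) / 9 = 82.2000 / 9 = 9.1333
LCL = X̄̄ − A₂·R̄ = 695.5000 − 0.373 × 9.1333 = 692.0933

692.09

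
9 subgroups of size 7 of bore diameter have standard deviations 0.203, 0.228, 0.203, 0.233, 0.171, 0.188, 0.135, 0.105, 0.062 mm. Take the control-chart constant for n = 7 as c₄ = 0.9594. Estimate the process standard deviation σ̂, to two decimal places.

0.18

s̄ = (0.203 + 0.228 + 0.203 + 0.233 + 0.171 + 0.188 + 0.135 + 0.105 + 0.062) / 9 = 0.1698
σ̂ = s̄ / c₄ = 0.1698 / 0.9594 = 0.1770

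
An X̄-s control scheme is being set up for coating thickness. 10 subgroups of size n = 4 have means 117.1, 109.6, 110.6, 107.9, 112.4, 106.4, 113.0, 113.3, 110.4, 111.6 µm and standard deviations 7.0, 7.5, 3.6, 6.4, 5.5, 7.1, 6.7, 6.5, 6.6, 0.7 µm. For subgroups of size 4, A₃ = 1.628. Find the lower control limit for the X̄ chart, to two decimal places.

X̄̄ = (117.1 + 109.6 + 110.6 + 107.9 + 112.4 + 106.4 + 113.0 + 113.3 + 110.4 + 111.6) / 10 = 111.2300
s̄ = (7.0 + 7.5 + 3.6 + 6.4 + 5.5 + 7.1 + 6.7 + 6.5 + 6.6 + 0.7) / 10 = 5.7600
LCL = X̄̄ − A₃·s̄ = 111.2300 − 1.628 × 5.7600 = 101.8527

101.85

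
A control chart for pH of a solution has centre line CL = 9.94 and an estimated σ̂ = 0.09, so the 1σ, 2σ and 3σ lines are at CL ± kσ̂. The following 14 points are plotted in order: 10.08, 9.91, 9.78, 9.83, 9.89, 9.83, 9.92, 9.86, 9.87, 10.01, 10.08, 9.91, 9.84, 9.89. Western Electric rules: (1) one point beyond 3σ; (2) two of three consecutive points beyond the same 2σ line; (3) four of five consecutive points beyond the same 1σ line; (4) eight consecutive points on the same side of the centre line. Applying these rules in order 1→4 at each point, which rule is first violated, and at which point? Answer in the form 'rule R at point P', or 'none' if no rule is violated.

Zone of each point (C = within 1σ̂, B = 1σ̂–2σ̂, A = 2σ̂–3σ̂, * = beyond 3σ̂; sign = side of CL): 1:+B, 2:-C, 3:-B, 4:-B, 5:-C, 6:-B, 7:-C, 8:-C, 9:-C, 10:+C, 11:+B, 12:-C, 13:-B, 14:-C
Rule 4 (eight consecutive points on the same side of the centre line) is satisfied at point 9.

rule 4 at point 9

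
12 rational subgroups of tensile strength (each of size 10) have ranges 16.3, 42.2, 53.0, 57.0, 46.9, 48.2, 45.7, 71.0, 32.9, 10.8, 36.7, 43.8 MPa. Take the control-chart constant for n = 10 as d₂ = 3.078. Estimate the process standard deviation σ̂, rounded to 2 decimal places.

13.66

R̄ = (16.3 + 42.2 + 53.0 + 57.0 + 46.9 + 48.2 + 45.7 + 71.0 + 32.9 + 10.8 + 36.7 + 43.8) / 12 = 42.0417
σ̂ = R̄ / d₂ = 42.0417 / 3.078 = 13.6588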